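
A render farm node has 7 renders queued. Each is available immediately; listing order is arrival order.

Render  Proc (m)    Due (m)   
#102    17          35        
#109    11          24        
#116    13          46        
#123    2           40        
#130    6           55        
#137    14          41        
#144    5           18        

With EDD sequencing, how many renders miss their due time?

EDD (increasing due date): #144 #109 #102 #123 #137 #116 #130.
#144: 0→5, due 18, tardiness 0
#109: 5→16, due 24, tardiness 0
#102: 16→33, due 35, tardiness 0
#123: 33→35, due 40, tardiness 0
#137: 35→49, due 41, tardiness 8
#116: 49→62, due 46, tardiness 16
#130: 62→68, due 55, tardiness 13
Late renders: 3.

3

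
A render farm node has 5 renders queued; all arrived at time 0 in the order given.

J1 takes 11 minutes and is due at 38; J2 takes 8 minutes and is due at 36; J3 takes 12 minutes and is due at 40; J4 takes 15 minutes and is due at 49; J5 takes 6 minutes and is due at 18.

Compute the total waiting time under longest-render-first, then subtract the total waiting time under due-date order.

44

LPT (decreasing processing time): J4 J3 J1 J2 J5.
J4: waits 0, runs 0→15
J3: waits 15, runs 15→27
J1: waits 27, runs 27→38
J2: waits 38, runs 38→46
J5: waits 46, runs 46→52
Sum = 0+15+27+38+46 = 126.
EDD (increasing due date): J5 J2 J1 J3 J4.
J5: waits 0, runs 0→6
J2: waits 6, runs 6→14
J1: waits 14, runs 14→25
J3: waits 25, runs 25→37
J4: waits 37, runs 37→52
Sum = 0+6+14+25+37 = 82.
Difference = 126 − 82 = 44.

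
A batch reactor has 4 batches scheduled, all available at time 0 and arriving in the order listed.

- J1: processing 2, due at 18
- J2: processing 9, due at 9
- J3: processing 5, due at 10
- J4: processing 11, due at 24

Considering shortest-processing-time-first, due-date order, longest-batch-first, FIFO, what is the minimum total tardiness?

7

SPT (increasing processing time): J1 J3 J2 J4.
J1: 0→2, due 18, tardiness 0
J3: 2→7, due 10, tardiness 0
J2: 7→16, due 9, tardiness 7
J4: 16→27, due 24, tardiness 3
Sum = 0+0+7+3 = 10.
EDD (increasing due date): J2 J3 J1 J4.
J2: 0→9, due 9, tardiness 0
J3: 9→14, due 10, tardiness 4
J1: 14→16, due 18, tardiness 0
J4: 16→27, due 24, tardiness 3
Sum = 0+4+0+3 = 7.
LPT (decreasing processing time): J4 J2 J3 J1.
J4: 0→11, due 24, tardiness 0
J2: 11→20, due 9, tardiness 11
J3: 20→25, due 10, tardiness 15
J1: 25→27, due 18, tardiness 9
Sum = 0+11+15+9 = 35.
FIFO (arrival order): J1 J2 J3 J4.
J1: 0→2, due 18, tardiness 0
J2: 2→11, due 9, tardiness 2
J3: 11→16, due 10, tardiness 6
J4: 16→27, due 24, tardiness 3
Sum = 0+2+6+3 = 11.
SPT 10, EDD 7, LPT 35, FIFO 11 → minimum 7.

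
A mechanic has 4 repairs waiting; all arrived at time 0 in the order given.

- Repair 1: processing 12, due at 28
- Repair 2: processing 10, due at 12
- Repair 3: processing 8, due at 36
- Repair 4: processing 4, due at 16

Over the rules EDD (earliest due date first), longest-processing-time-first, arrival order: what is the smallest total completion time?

EDD (increasing due date): Repair 2 Repair 4 Repair 1 Repair 3.
Repair 2: 0→10
Repair 4: 10→14
Repair 1: 14→26
Repair 3: 26→34
Sum = 10+14+26+34 = 84.
LPT (decreasing processing time): Repair 1 Repair 2 Repair 3 Repair 4.
Repair 1: 0→12
Repair 2: 12→22
Repair 3: 22→30
Repair 4: 30→34
Sum = 12+22+30+34 = 98.
FIFO (arrival order): Repair 1 Repair 2 Repair 3 Repair 4.
Repair 1: 0→12
Repair 2: 12→22
Repair 3: 22→30
Repair 4: 30→34
Sum = 12+22+30+34 = 98.
EDD 84, LPT 98, FIFO 98 → minimum 84.

84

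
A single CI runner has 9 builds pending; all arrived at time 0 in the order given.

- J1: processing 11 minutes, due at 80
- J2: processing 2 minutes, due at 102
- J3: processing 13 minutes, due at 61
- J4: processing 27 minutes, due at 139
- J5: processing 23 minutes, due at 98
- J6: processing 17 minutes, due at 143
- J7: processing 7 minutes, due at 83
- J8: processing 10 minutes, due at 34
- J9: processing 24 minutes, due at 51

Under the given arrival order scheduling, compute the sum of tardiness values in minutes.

176

FIFO (arrival order): J1 J2 J3 J4 J5 J6 J7 J8 J9.
J1: 0→11, due 80, tardiness 0
J2: 11→13, due 102, tardiness 0
J3: 13→26, due 61, tardiness 0
J4: 26→53, due 139, tardiness 0
J5: 53→76, due 98, tardiness 0
J6: 76→93, due 143, tardiness 0
J7: 93→100, due 83, tardiness 17
J8: 100→110, due 34, tardiness 76
J9: 110→134, due 51, tardiness 83
Sum = 0+0+0+0+0+0+17+76+83 = 176.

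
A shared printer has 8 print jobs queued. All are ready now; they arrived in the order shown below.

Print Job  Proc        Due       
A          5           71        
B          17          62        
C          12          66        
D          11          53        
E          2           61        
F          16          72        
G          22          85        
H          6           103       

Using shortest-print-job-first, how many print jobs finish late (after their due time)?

SPT (increasing processing time): E A H D C F B G.
E: 0→2, due 61, tardiness 0
A: 2→7, due 71, tardiness 0
H: 7→13, due 103, tardiness 0
D: 13→24, due 53, tardiness 0
C: 24→36, due 66, tardiness 0
F: 36→52, due 72, tardiness 0
B: 52→69, due 62, tardiness 7
G: 69→91, due 85, tardiness 6
Late print jobs: 2.

2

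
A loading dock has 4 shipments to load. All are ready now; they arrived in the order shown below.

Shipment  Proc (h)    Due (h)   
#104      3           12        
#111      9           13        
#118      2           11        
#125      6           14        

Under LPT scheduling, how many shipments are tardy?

LPT (decreasing processing time): #111 #125 #104 #118.
#111: 0→9, due 13, tardiness 0
#125: 9→15, due 14, tardiness 1
#104: 15→18, due 12, tardiness 6
#118: 18→20, due 11, tardiness 9
Late shipments: 3.

3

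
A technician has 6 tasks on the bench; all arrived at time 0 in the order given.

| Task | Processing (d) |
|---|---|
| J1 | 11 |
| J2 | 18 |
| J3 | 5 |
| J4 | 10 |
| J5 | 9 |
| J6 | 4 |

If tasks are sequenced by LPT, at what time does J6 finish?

57

LPT (decreasing processing time): J2 J1 J4 J5 J3 J6.
J2: 0→18
J1: 18→29
J4: 29→39
J5: 39→48
J3: 48→53
J6: 53→57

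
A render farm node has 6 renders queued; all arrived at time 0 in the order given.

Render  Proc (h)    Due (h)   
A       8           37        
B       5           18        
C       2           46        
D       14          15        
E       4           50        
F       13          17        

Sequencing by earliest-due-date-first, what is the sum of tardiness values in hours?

EDD (increasing due date): D F B A C E.
D: 0→14, due 15, tardiness 0
F: 14→27, due 17, tardiness 10
B: 27→32, due 18, tardiness 14
A: 32→40, due 37, tardiness 3
C: 40→42, due 46, tardiness 0
E: 42→46, due 50, tardiness 0
Sum = 0+10+14+3+0+0 = 27.

27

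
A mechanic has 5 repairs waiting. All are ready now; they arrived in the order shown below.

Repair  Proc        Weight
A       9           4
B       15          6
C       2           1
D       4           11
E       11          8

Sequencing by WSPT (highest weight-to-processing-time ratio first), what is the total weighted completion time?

WSPT (decreasing weight/processing-time ratio): D E C A B.
D: finishes 4, weight 11, w·C = 44
E: finishes 15, weight 8, w·C = 120
C: finishes 17, weight 1, w·C = 17
A: finishes 26, weight 4, w·C = 104
B: finishes 41, weight 6, w·C = 246
Sum = 44+120+17+104+246 = 531.

531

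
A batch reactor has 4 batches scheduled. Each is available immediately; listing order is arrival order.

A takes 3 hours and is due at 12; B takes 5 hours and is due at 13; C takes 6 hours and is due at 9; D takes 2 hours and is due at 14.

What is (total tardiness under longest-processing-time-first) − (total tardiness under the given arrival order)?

-3

LPT (decreasing processing time): C B A D.
C: 0→6, due 9, tardiness 0
B: 6→11, due 13, tardiness 0
A: 11→14, due 12, tardiness 2
D: 14→16, due 14, tardiness 2
Sum = 0+0+2+2 = 4.
FIFO (arrival order): A B C D.
A: 0→3, due 12, tardiness 0
B: 3→8, due 13, tardiness 0
C: 8→14, due 9, tardiness 5
D: 14→16, due 14, tardiness 2
Sum = 0+0+5+2 = 7.
Difference = 4 − 7 = -3.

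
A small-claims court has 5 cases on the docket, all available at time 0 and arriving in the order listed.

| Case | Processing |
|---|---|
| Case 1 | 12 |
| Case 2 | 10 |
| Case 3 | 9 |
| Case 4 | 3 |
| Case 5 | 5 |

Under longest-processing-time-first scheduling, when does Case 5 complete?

LPT (decreasing processing time): Case 1 Case 2 Case 3 Case 5 Case 4.
Case 1: 0→12
Case 2: 12→22
Case 3: 22→31
Case 5: 31→36

36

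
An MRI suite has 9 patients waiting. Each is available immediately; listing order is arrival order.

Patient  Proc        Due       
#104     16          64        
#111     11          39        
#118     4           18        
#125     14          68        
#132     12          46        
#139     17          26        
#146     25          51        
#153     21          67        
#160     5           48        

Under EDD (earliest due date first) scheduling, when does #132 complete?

44

EDD (increasing due date): #118 #139 #111 #132 #160 #146 #104 #153 #125.
#118: 0→4
#139: 4→21
#111: 21→32
#132: 32→44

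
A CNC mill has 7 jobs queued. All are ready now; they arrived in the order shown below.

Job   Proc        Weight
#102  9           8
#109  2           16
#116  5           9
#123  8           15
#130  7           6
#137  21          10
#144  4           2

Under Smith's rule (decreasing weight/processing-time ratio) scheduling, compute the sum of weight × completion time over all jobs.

1325

WSPT (decreasing weight/processing-time ratio): #109 #123 #116 #102 #130 #144 #137.
#109: finishes 2, weight 16, w·C = 32
#123: finishes 10, weight 15, w·C = 150
#116: finishes 15, weight 9, w·C = 135
#102: finishes 24, weight 8, w·C = 192
#130: finishes 31, weight 6, w·C = 186
#144: finishes 35, weight 2, w·C = 70
#137: finishes 56, weight 10, w·C = 560
Sum = 32+150+135+192+186+70+560 = 1325.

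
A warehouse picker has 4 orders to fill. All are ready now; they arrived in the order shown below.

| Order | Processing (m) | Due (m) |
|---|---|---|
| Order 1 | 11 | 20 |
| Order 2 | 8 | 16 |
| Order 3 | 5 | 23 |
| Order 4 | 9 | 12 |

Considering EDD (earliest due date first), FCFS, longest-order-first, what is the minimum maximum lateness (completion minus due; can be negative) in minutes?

10

EDD (increasing due date): Order 4 Order 2 Order 1 Order 3.
Order 4: 0→9, due 12, lateness -3
Order 2: 9→17, due 16, lateness 1
Order 1: 17→28, due 20, lateness 8
Order 3: 28→33, due 23, lateness 10
Maximum = 10.
FIFO (arrival order): Order 1 Order 2 Order 3 Order 4.
Order 1: 0→11, due 20, lateness -9
Order 2: 11→19, due 16, lateness 3
Order 3: 19→24, due 23, lateness 1
Order 4: 24→33, due 12, lateness 21
Maximum = 21.
LPT (decreasing processing time): Order 1 Order 4 Order 2 Order 3.
Order 1: 0→11, due 20, lateness -9
Order 4: 11→20, due 12, lateness 8
Order 2: 20→28, due 16, lateness 12
Order 3: 28→33, due 23, lateness 10
Maximum = 12.
EDD 10, FIFO 21, LPT 12 → minimum 10.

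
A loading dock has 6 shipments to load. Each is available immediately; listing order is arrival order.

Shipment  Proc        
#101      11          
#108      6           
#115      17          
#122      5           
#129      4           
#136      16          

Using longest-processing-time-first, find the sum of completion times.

LPT (decreasing processing time): #115 #136 #101 #108 #122 #129.
#115: 0→17
#136: 17→33
#101: 33→44
#108: 44→50
#122: 50→55
#129: 55→59
Sum = 17+33+44+50+55+59 = 258.

258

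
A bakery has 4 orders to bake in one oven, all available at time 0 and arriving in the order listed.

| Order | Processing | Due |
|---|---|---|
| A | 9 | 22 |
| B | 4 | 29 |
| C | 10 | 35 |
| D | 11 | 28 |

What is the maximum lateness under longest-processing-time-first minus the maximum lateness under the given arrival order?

LPT (decreasing processing time): D C A B.
D: 0→11, due 28, lateness -17
C: 11→21, due 35, lateness -14
A: 21→30, due 22, lateness 8
B: 30→34, due 29, lateness 5
Maximum = 8.
FIFO (arrival order): A B C D.
A: 0→9, due 22, lateness -13
B: 9→13, due 29, lateness -16
C: 13→23, due 35, lateness -12
D: 23→34, due 28, lateness 6
Maximum = 6.
Difference = 8 − 6 = 2.

2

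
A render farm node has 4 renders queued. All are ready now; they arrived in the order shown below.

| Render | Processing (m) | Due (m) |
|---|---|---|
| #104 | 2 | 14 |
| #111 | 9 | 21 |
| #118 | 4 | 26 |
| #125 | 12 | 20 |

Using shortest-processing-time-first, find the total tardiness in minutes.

SPT (increasing processing time): #104 #118 #111 #125.
#104: 0→2, due 14, tardiness 0
#118: 2→6, due 26, tardiness 0
#111: 6→15, due 21, tardiness 0
#125: 15→27, due 20, tardiness 7
Sum = 0+0+0+7 = 7.

7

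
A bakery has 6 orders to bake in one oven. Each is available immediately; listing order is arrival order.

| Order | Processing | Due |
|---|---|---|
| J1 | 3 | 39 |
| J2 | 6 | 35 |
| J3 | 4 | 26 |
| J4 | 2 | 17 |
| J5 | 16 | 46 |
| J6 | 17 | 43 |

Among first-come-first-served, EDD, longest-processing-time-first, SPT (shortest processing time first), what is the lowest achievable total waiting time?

FIFO (arrival order): J1 J2 J3 J4 J5 J6.
J1: waits 0, runs 0→3
J2: waits 3, runs 3→9
J3: waits 9, runs 9→13
J4: waits 13, runs 13→15
J5: waits 15, runs 15→31
J6: waits 31, runs 31→48
Sum = 0+3+9+13+15+31 = 71.
EDD (increasing due date): J4 J3 J2 J1 J6 J5.
J4: waits 0, runs 0→2
J3: waits 2, runs 2→6
J2: waits 6, runs 6→12
J1: waits 12, runs 12→15
J6: waits 15, runs 15→32
J5: waits 32, runs 32→48
Sum = 0+2+6+12+15+32 = 67.
LPT (decreasing processing time): J6 J5 J2 J3 J1 J4.
J6: waits 0, runs 0→17
J5: waits 17, runs 17→33
J2: waits 33, runs 33→39
J3: waits 39, runs 39→43
J1: waits 43, runs 43→46
J4: waits 46, runs 46→48
Sum = 0+17+33+39+43+46 = 178.
SPT (increasing processing time): J4 J1 J3 J2 J5 J6.
J4: waits 0, runs 0→2
J1: waits 2, runs 2→5
J3: waits 5, runs 5→9
J2: waits 9, runs 9→15
J5: waits 15, runs 15→31
J6: waits 31, runs 31→48
Sum = 0+2+5+9+15+31 = 62.
FIFO 71, EDD 67, LPT 178, SPT 62 → minimum 62.

62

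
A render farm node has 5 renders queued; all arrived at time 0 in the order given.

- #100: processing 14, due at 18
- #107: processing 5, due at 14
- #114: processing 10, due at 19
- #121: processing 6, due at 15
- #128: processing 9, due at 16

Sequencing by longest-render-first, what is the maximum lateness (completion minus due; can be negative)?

LPT (decreasing processing time): #100 #114 #128 #121 #107.
#100: 0→14, due 18, lateness -4
#114: 14→24, due 19, lateness 5
#128: 24→33, due 16, lateness 17
#121: 33→39, due 15, lateness 24
#107: 39→44, due 14, lateness 30
Maximum = 30.

30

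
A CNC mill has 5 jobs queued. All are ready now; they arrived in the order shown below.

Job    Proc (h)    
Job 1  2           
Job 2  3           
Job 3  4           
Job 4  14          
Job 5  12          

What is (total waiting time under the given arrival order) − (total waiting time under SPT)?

FIFO (arrival order): Job 1 Job 2 Job 3 Job 4 Job 5.
Job 1: waits 0, runs 0→2
Job 2: waits 2, runs 2→5
Job 3: waits 5, runs 5→9
Job 4: waits 9, runs 9→23
Job 5: waits 23, runs 23→35
Sum = 0+2+5+9+23 = 39.
SPT (increasing processing time): Job 1 Job 2 Job 3 Job 5 Job 4.
Job 1: waits 0, runs 0→2
Job 2: waits 2, runs 2→5
Job 3: waits 5, runs 5→9
Job 5: waits 9, runs 9→21
Job 4: waits 21, runs 21→35
Sum = 0+2+5+9+21 = 37.
Difference = 39 − 37 = 2.

2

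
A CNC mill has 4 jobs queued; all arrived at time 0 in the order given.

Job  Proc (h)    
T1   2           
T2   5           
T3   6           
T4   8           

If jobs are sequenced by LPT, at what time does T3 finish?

LPT (decreasing processing time): T4 T3 T2 T1.
T4: 0→8
T3: 8→14

14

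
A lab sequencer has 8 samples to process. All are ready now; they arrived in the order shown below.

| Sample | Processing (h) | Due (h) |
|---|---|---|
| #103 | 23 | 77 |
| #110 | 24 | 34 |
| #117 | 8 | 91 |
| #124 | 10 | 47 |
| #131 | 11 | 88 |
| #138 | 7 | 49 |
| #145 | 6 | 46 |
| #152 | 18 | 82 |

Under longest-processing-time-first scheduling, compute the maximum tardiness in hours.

61

LPT (decreasing processing time): #110 #103 #152 #131 #124 #117 #138 #145.
#110: 0→24, due 34, tardiness 0
#103: 24→47, due 77, tardiness 0
#152: 47→65, due 82, tardiness 0
#131: 65→76, due 88, tardiness 0
#124: 76→86, due 47, tardiness 39
#117: 86→94, due 91, tardiness 3
#138: 94→101, due 49, tardiness 52
#145: 101→107, due 46, tardiness 61
Maximum = 61.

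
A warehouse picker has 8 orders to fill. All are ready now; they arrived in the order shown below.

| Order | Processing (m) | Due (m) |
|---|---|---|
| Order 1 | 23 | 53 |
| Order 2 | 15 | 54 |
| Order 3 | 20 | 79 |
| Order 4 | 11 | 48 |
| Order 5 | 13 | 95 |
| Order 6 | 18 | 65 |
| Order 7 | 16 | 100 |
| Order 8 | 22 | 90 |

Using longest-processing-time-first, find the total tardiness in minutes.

200

LPT (decreasing processing time): Order 1 Order 8 Order 3 Order 6 Order 7 Order 2 Order 5 Order 4.
Order 1: 0→23, due 53, tardiness 0
Order 8: 23→45, due 90, tardiness 0
Order 3: 45→65, due 79, tardiness 0
Order 6: 65→83, due 65, tardiness 18
Order 7: 83→99, due 100, tardiness 0
Order 2: 99→114, due 54, tardiness 60
Order 5: 114→127, due 95, tardiness 32
Order 4: 127→138, due 48, tardiness 90
Sum = 0+0+0+18+0+60+32+90 = 200.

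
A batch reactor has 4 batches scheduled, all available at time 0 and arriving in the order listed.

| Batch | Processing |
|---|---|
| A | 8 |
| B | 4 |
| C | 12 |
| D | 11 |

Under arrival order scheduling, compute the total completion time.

79

FIFO (arrival order): A B C D.
A: 0→8
B: 8→12
C: 12→24
D: 24→35
Sum = 8+12+24+35 = 79.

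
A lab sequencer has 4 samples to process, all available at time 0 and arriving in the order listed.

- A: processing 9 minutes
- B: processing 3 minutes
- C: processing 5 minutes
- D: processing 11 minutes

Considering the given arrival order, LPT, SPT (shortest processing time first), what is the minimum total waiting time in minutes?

FIFO (arrival order): A B C D.
A: waits 0, runs 0→9
B: waits 9, runs 9→12
C: waits 12, runs 12→17
D: waits 17, runs 17→28
Sum = 0+9+12+17 = 38.
LPT (decreasing processing time): D A C B.
D: waits 0, runs 0→11
A: waits 11, runs 11→20
C: waits 20, runs 20→25
B: waits 25, runs 25→28
Sum = 0+11+20+25 = 56.
SPT (increasing processing time): B C A D.
B: waits 0, runs 0→3
C: waits 3, runs 3→8
A: waits 8, runs 8→17
D: waits 17, runs 17→28
Sum = 0+3+8+17 = 28.
FIFO 38, LPT 56, SPT 28 → minimum 28.

28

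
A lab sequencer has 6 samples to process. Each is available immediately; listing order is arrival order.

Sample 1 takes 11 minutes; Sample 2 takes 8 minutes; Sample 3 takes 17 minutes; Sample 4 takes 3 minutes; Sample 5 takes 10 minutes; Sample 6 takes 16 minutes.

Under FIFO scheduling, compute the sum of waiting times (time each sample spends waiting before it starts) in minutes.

FIFO (arrival order): Sample 1 Sample 2 Sample 3 Sample 4 Sample 5 Sample 6.
Sample 1: waits 0, runs 0→11
Sample 2: waits 11, runs 11→19
Sample 3: waits 19, runs 19→36
Sample 4: waits 36, runs 36→39
Sample 5: waits 39, runs 39→49
Sample 6: waits 49, runs 49→65
Sum = 0+11+19+36+39+49 = 154.

154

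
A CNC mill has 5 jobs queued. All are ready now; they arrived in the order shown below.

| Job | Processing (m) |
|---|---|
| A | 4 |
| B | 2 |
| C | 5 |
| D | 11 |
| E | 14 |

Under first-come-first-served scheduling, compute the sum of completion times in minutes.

FIFO (arrival order): A B C D E.
A: 0→4
B: 4→6
C: 6→11
D: 11→22
E: 22→36
Sum = 4+6+11+22+36 = 79.

79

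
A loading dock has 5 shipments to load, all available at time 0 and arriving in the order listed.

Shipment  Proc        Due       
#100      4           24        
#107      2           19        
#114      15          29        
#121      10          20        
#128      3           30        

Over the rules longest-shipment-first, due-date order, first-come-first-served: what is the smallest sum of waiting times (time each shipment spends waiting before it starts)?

61

LPT (decreasing processing time): #114 #121 #100 #128 #107.
#114: waits 0, runs 0→15
#121: waits 15, runs 15→25
#100: waits 25, runs 25→29
#128: waits 29, runs 29→32
#107: waits 32, runs 32→34
Sum = 0+15+25+29+32 = 101.
EDD (increasing due date): #107 #121 #100 #114 #128.
#107: waits 0, runs 0→2
#121: waits 2, runs 2→12
#100: waits 12, runs 12→16
#114: waits 16, runs 16→31
#128: waits 31, runs 31→34
Sum = 0+2+12+16+31 = 61.
FIFO (arrival order): #100 #107 #114 #121 #128.
#100: waits 0, runs 0→4
#107: waits 4, runs 4→6
#114: waits 6, runs 6→21
#121: waits 21, runs 21→31
#128: waits 31, runs 31→34
Sum = 0+4+6+21+31 = 62.
LPT 101, EDD 61, FIFO 62 → minimum 61.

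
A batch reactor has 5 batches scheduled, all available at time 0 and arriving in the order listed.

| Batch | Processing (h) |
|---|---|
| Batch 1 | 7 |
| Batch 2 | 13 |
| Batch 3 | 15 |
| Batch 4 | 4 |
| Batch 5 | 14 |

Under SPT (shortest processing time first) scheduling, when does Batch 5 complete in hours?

38

SPT (increasing processing time): Batch 4 Batch 1 Batch 2 Batch 5 Batch 3.
Batch 4: 0→4
Batch 1: 4→11
Batch 2: 11→24
Batch 5: 24→38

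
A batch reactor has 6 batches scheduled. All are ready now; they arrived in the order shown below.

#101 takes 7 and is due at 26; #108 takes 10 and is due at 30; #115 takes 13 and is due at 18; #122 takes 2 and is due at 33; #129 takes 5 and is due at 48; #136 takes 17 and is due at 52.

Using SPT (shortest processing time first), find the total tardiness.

21

SPT (increasing processing time): #122 #129 #101 #108 #115 #136.
#122: 0→2, due 33, tardiness 0
#129: 2→7, due 48, tardiness 0
#101: 7→14, due 26, tardiness 0
#108: 14→24, due 30, tardiness 0
#115: 24→37, due 18, tardiness 19
#136: 37→54, due 52, tardiness 2
Sum = 0+0+0+0+19+2 = 21.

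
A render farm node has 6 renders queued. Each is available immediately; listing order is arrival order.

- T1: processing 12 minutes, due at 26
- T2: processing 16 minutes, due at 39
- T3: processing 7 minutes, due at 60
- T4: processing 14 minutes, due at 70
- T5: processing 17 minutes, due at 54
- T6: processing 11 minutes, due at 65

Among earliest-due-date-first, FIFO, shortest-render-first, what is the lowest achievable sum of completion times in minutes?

236

EDD (increasing due date): T1 T2 T5 T3 T6 T4.
T1: 0→12
T2: 12→28
T5: 28→45
T3: 45→52
T6: 52→63
T4: 63→77
Sum = 12+28+45+52+63+77 = 277.
FIFO (arrival order): T1 T2 T3 T4 T5 T6.
T1: 0→12
T2: 12→28
T3: 28→35
T4: 35→49
T5: 49→66
T6: 66→77
Sum = 12+28+35+49+66+77 = 267.
SPT (increasing processing time): T3 T6 T1 T4 T2 T5.
T3: 0→7
T6: 7→18
T1: 18→30
T4: 30→44
T2: 44→60
T5: 60→77
Sum = 7+18+30+44+60+77 = 236.
EDD 277, FIFO 267, SPT 236 → minimum 236.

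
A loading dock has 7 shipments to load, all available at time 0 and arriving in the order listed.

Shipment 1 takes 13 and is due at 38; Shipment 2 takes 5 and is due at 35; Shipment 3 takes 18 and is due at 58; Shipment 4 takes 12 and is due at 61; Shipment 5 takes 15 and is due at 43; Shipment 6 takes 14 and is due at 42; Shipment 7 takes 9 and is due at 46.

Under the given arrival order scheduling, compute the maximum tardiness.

40

FIFO (arrival order): Shipment 1 Shipment 2 Shipment 3 Shipment 4 Shipment 5 Shipment 6 Shipment 7.
Shipment 1: 0→13, due 38, tardiness 0
Shipment 2: 13→18, due 35, tardiness 0
Shipment 3: 18→36, due 58, tardiness 0
Shipment 4: 36→48, due 61, tardiness 0
Shipment 5: 48→63, due 43, tardiness 20
Shipment 6: 63→77, due 42, tardiness 35
Shipment 7: 77→86, due 46, tardiness 40
Maximum = 40.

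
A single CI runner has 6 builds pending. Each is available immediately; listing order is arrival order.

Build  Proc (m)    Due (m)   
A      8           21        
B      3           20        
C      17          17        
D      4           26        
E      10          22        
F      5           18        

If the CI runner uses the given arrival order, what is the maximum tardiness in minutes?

FIFO (arrival order): A B C D E F.
A: 0→8, due 21, tardiness 0
B: 8→11, due 20, tardiness 0
C: 11→28, due 17, tardiness 11
D: 28→32, due 26, tardiness 6
E: 32→42, due 22, tardiness 20
F: 42→47, due 18, tardiness 29
Maximum = 29.

29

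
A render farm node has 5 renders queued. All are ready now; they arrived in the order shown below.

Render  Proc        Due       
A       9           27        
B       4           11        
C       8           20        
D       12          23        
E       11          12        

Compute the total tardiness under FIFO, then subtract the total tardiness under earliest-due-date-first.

FIFO (arrival order): A B C D E.
A: 0→9, due 27, tardiness 0
B: 9→13, due 11, tardiness 2
C: 13→21, due 20, tardiness 1
D: 21→33, due 23, tardiness 10
E: 33→44, due 12, tardiness 32
Sum = 0+2+1+10+32 = 45.
EDD (increasing due date): B E C D A.
B: 0→4, due 11, tardiness 0
E: 4→15, due 12, tardiness 3
C: 15→23, due 20, tardiness 3
D: 23→35, due 23, tardiness 12
A: 35→44, due 27, tardiness 17
Sum = 0+3+3+12+17 = 35.
Difference = 45 − 35 = 10.

10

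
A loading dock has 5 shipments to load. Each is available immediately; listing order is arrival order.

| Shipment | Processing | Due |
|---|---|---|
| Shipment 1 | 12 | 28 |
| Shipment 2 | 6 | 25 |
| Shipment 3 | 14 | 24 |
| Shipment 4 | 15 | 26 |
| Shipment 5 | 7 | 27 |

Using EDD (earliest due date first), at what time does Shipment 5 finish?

42

EDD (increasing due date): Shipment 3 Shipment 2 Shipment 4 Shipment 5 Shipment 1.
Shipment 3: 0→14
Shipment 2: 14→20
Shipment 4: 20→35
Shipment 5: 35→42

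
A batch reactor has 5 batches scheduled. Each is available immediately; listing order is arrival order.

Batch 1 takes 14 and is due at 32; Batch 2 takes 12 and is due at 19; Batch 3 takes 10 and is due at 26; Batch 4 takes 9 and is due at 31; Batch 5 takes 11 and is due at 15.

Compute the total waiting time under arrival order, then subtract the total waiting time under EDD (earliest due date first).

12

FIFO (arrival order): Batch 1 Batch 2 Batch 3 Batch 4 Batch 5.
Batch 1: waits 0, runs 0→14
Batch 2: waits 14, runs 14→26
Batch 3: waits 26, runs 26→36
Batch 4: waits 36, runs 36→45
Batch 5: waits 45, runs 45→56
Sum = 0+14+26+36+45 = 121.
EDD (increasing due date): Batch 5 Batch 2 Batch 3 Batch 4 Batch 1.
Batch 5: waits 0, runs 0→11
Batch 2: waits 11, runs 11→23
Batch 3: waits 23, runs 23→33
Batch 4: waits 33, runs 33→42
Batch 1: waits 42, runs 42→56
Sum = 0+11+23+33+42 = 109.
Difference = 121 − 109 = 12.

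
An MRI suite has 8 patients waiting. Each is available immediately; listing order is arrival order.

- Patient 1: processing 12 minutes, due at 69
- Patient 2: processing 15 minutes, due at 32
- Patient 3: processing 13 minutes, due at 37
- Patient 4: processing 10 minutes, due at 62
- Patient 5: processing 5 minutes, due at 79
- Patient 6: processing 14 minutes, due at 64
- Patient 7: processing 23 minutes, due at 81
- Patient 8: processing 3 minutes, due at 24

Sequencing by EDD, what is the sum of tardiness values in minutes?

EDD (increasing due date): Patient 8 Patient 2 Patient 3 Patient 4 Patient 6 Patient 1 Patient 5 Patient 7.
Patient 8: 0→3, due 24, tardiness 0
Patient 2: 3→18, due 32, tardiness 0
Patient 3: 18→31, due 37, tardiness 0
Patient 4: 31→41, due 62, tardiness 0
Patient 6: 41→55, due 64, tardiness 0
Patient 1: 55→67, due 69, tardiness 0
Patient 5: 67→72, due 79, tardiness 0
Patient 7: 72→95, due 81, tardiness 14
Sum = 0+0+0+0+0+0+0+14 = 14.

14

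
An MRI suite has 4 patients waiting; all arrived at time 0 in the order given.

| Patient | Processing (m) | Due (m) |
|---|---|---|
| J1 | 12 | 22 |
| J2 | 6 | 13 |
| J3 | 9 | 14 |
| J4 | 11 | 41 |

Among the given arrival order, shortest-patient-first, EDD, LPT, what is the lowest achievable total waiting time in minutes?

FIFO (arrival order): J1 J2 J3 J4.
J1: waits 0, runs 0→12
J2: waits 12, runs 12→18
J3: waits 18, runs 18→27
J4: waits 27, runs 27→38
Sum = 0+12+18+27 = 57.
SPT (increasing processing time): J2 J3 J4 J1.
J2: waits 0, runs 0→6
J3: waits 6, runs 6→15
J4: waits 15, runs 15→26
J1: waits 26, runs 26→38
Sum = 0+6+15+26 = 47.
EDD (increasing due date): J2 J3 J1 J4.
J2: waits 0, runs 0→6
J3: waits 6, runs 6→15
J1: waits 15, runs 15→27
J4: waits 27, runs 27→38
Sum = 0+6+15+27 = 48.
LPT (decreasing processing time): J1 J4 J3 J2.
J1: waits 0, runs 0→12
J4: waits 12, runs 12→23
J3: waits 23, runs 23→32
J2: waits 32, runs 32→38
Sum = 0+12+23+32 = 67.
FIFO 57, SPT 47, EDD 48, LPT 67 → minimum 47.

47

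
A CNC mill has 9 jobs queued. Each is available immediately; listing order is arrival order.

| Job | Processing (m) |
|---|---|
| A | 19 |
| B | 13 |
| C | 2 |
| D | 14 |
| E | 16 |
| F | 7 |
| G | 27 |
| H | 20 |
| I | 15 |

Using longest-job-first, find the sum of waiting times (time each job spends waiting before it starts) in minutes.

685

LPT (decreasing processing time): G H A E I D B F C.
G: waits 0, runs 0→27
H: waits 27, runs 27→47
A: waits 47, runs 47→66
E: waits 66, runs 66→82
I: waits 82, runs 82→97
D: waits 97, runs 97→111
B: waits 111, runs 111→124
F: waits 124, runs 124→131
C: waits 131, runs 131→133
Sum = 0+27+47+66+82+97+111+124+131 = 685.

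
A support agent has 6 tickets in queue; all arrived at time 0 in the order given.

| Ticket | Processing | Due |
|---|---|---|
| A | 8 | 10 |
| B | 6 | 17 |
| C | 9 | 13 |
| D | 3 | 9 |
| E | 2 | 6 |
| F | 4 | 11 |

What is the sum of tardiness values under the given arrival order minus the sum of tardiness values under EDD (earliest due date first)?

FIFO (arrival order): A B C D E F.
A: 0→8, due 10, tardiness 0
B: 8→14, due 17, tardiness 0
C: 14→23, due 13, tardiness 10
D: 23→26, due 9, tardiness 17
E: 26→28, due 6, tardiness 22
F: 28→32, due 11, tardiness 21
Sum = 0+0+10+17+22+21 = 70.
EDD (increasing due date): E D A F C B.
E: 0→2, due 6, tardiness 0
D: 2→5, due 9, tardiness 0
A: 5→13, due 10, tardiness 3
F: 13→17, due 11, tardiness 6
C: 17→26, due 13, tardiness 13
B: 26→32, due 17, tardiness 15
Sum = 0+0+3+6+13+15 = 37.
Difference = 70 − 37 = 33.

33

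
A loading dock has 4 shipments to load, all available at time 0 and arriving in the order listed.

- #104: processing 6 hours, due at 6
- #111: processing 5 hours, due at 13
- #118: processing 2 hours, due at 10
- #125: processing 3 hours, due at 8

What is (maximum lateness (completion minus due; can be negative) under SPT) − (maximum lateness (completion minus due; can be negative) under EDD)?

SPT (increasing processing time): #118 #125 #111 #104.
#118: 0→2, due 10, lateness -8
#125: 2→5, due 8, lateness -3
#111: 5→10, due 13, lateness -3
#104: 10→16, due 6, lateness 10
Maximum = 10.
EDD (increasing due date): #104 #125 #118 #111.
#104: 0→6, due 6, lateness 0
#125: 6→9, due 8, lateness 1
#118: 9→11, due 10, lateness 1
#111: 11→16, due 13, lateness 3
Maximum = 3.
Difference = 10 − 3 = 7.

7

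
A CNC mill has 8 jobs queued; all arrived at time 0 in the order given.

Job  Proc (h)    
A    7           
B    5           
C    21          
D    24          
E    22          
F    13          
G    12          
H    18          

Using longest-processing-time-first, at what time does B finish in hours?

LPT (decreasing processing time): D E C H F G A B.
D: 0→24
E: 24→46
C: 46→67
H: 67→85
F: 85→98
G: 98→110
A: 110→117
B: 117→122

122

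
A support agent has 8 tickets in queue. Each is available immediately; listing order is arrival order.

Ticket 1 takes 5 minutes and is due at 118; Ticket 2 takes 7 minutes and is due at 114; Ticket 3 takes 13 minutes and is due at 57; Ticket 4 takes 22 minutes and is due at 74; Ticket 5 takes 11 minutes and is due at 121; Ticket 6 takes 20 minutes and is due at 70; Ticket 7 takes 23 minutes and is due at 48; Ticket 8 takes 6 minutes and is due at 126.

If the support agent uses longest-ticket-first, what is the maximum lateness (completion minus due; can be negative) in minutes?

21

LPT (decreasing processing time): Ticket 7 Ticket 4 Ticket 6 Ticket 3 Ticket 5 Ticket 2 Ticket 8 Ticket 1.
Ticket 7: 0→23, due 48, lateness -25
Ticket 4: 23→45, due 74, lateness -29
Ticket 6: 45→65, due 70, lateness -5
Ticket 3: 65→78, due 57, lateness 21
Ticket 5: 78→89, due 121, lateness -32
Ticket 2: 89→96, due 114, lateness -18
Ticket 8: 96→102, due 126, lateness -24
Ticket 1: 102→107, due 118, lateness -11
Maximum = 21.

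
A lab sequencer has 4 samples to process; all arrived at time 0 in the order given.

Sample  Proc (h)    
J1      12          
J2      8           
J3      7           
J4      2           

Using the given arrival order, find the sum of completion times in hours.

FIFO (arrival order): J1 J2 J3 J4.
J1: 0→12
J2: 12→20
J3: 20→27
J4: 27→29
Sum = 12+20+27+29 = 88.

88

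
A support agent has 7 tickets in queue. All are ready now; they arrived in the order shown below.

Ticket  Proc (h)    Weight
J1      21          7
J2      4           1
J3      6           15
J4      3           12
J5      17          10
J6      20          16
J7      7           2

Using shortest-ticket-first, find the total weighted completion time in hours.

SPT (increasing processing time): J4 J2 J3 J7 J5 J6 J1.
J4: finishes 3, weight 12, w·C = 36
J2: finishes 7, weight 1, w·C = 7
J3: finishes 13, weight 15, w·C = 195
J7: finishes 20, weight 2, w·C = 40
J5: finishes 37, weight 10, w·C = 370
J6: finishes 57, weight 16, w·C = 912
J1: finishes 78, weight 7, w·C = 546
Sum = 36+7+195+40+370+912+546 = 2106.

2106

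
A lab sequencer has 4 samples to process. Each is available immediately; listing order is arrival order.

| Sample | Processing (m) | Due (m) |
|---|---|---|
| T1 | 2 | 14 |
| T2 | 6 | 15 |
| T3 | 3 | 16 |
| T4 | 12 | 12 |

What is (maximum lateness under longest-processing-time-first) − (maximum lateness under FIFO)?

-2

LPT (decreasing processing time): T4 T2 T3 T1.
T4: 0→12, due 12, lateness 0
T2: 12→18, due 15, lateness 3
T3: 18→21, due 16, lateness 5
T1: 21→23, due 14, lateness 9
Maximum = 9.
FIFO (arrival order): T1 T2 T3 T4.
T1: 0→2, due 14, lateness -12
T2: 2→8, due 15, lateness -7
T3: 8→11, due 16, lateness -5
T4: 11→23, due 12, lateness 11
Maximum = 11.
Difference = 9 − 11 = -2.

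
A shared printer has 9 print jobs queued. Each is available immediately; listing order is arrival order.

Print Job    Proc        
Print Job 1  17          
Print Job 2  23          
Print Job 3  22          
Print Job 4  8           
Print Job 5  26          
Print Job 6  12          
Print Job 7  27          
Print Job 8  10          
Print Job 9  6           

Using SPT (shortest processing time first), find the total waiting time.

SPT (increasing processing time): Print Job 9 Print Job 4 Print Job 8 Print Job 6 Print Job 1 Print Job 3 Print Job 2 Print Job 5 Print Job 7.
Print Job 9: waits 0, runs 0→6
Print Job 4: waits 6, runs 6→14
Print Job 8: waits 14, runs 14→24
Print Job 6: waits 24, runs 24→36
Print Job 1: waits 36, runs 36→53
Print Job 3: waits 53, runs 53→75
Print Job 2: waits 75, runs 75→98
Print Job 5: waits 98, runs 98→124
Print Job 7: waits 124, runs 124→151
Sum = 0+6+14+24+36+53+75+98+124 = 430.

430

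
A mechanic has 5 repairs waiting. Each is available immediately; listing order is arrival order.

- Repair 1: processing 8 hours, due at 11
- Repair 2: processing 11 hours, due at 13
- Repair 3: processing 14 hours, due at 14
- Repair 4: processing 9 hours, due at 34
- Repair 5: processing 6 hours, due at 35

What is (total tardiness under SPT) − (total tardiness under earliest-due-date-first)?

12

SPT (increasing processing time): Repair 5 Repair 1 Repair 4 Repair 2 Repair 3.
Repair 5: 0→6, due 35, tardiness 0
Repair 1: 6→14, due 11, tardiness 3
Repair 4: 14→23, due 34, tardiness 0
Repair 2: 23→34, due 13, tardiness 21
Repair 3: 34→48, due 14, tardiness 34
Sum = 0+3+0+21+34 = 58.
EDD (increasing due date): Repair 1 Repair 2 Repair 3 Repair 4 Repair 5.
Repair 1: 0→8, due 11, tardiness 0
Repair 2: 8→19, due 13, tardiness 6
Repair 3: 19→33, due 14, tardiness 19
Repair 4: 33→42, due 34, tardiness 8
Repair 5: 42→48, due 35, tardiness 13
Sum = 0+6+19+8+13 = 46.
Difference = 58 − 46 = 12.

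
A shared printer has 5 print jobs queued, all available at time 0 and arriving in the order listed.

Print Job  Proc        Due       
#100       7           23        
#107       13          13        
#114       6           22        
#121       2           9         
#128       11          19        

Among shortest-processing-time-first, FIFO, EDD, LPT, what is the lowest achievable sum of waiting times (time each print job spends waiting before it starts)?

51

SPT (increasing processing time): #121 #114 #100 #128 #107.
#121: waits 0, runs 0→2
#114: waits 2, runs 2→8
#100: waits 8, runs 8→15
#128: waits 15, runs 15→26
#107: waits 26, runs 26→39
Sum = 0+2+8+15+26 = 51.
FIFO (arrival order): #100 #107 #114 #121 #128.
#100: waits 0, runs 0→7
#107: waits 7, runs 7→20
#114: waits 20, runs 20→26
#121: waits 26, runs 26→28
#128: waits 28, runs 28→39
Sum = 0+7+20+26+28 = 81.
EDD (increasing due date): #121 #107 #128 #114 #100.
#121: waits 0, runs 0→2
#107: waits 2, runs 2→15
#128: waits 15, runs 15→26
#114: waits 26, runs 26→32
#100: waits 32, runs 32→39
Sum = 0+2+15+26+32 = 75.
LPT (decreasing processing time): #107 #128 #100 #114 #121.
#107: waits 0, runs 0→13
#128: waits 13, runs 13→24
#100: waits 24, runs 24→31
#114: waits 31, runs 31→37
#121: waits 37, runs 37→39
Sum = 0+13+24+31+37 = 105.
SPT 51, FIFO 81, EDD 75, LPT 105 → minimum 51.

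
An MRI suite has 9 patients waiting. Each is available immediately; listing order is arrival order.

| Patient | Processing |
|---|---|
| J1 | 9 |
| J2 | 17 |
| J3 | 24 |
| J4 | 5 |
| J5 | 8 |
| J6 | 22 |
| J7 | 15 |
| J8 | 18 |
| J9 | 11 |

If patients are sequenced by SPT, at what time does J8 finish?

83

SPT (increasing processing time): J4 J5 J1 J9 J7 J2 J8 J6 J3.
J4: 0→5
J5: 5→13
J1: 13→22
J9: 22→33
J7: 33→48
J2: 48→65
J8: 65→83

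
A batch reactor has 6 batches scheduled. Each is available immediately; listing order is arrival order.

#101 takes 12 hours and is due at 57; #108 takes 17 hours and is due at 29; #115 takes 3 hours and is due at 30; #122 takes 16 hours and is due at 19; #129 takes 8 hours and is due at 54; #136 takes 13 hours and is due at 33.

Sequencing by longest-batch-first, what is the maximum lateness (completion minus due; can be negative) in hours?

39

LPT (decreasing processing time): #108 #122 #136 #101 #129 #115.
#108: 0→17, due 29, lateness -12
#122: 17→33, due 19, lateness 14
#136: 33→46, due 33, lateness 13
#101: 46→58, due 57, lateness 1
#129: 58→66, due 54, lateness 12
#115: 66→69, due 30, lateness 39
Maximum = 39.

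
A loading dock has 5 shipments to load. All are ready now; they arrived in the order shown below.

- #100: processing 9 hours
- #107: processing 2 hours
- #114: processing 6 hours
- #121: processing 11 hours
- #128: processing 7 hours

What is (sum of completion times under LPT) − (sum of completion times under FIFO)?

LPT (decreasing processing time): #121 #100 #128 #114 #107.
#121: 0→11
#100: 11→20
#128: 20→27
#114: 27→33
#107: 33→35
Sum = 11+20+27+33+35 = 126.
FIFO (arrival order): #100 #107 #114 #121 #128.
#100: 0→9
#107: 9→11
#114: 11→17
#121: 17→28
#128: 28→35
Sum = 9+11+17+28+35 = 100.
Difference = 126 − 100 = 26.

26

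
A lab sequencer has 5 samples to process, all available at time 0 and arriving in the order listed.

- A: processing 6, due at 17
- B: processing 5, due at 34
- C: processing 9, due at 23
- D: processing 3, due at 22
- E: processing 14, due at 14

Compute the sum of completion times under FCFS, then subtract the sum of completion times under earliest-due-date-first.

FIFO (arrival order): A B C D E.
A: 0→6
B: 6→11
C: 11→20
D: 20→23
E: 23→37
Sum = 6+11+20+23+37 = 97.
EDD (increasing due date): E A D C B.
E: 0→14
A: 14→20
D: 20→23
C: 23→32
B: 32→37
Sum = 14+20+23+32+37 = 126.
Difference = 97 − 126 = -29.

-29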